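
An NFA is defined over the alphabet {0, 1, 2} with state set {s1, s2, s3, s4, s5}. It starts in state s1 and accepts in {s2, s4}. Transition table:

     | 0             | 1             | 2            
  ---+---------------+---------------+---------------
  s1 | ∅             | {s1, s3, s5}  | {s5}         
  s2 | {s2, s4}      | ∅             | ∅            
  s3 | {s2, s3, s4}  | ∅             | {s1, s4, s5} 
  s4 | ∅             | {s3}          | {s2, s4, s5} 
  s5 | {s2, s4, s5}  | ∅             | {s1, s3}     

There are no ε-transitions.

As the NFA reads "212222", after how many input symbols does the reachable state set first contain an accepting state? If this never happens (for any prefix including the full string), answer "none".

none

Start in {s1}.
Read '2': {s1} → {s5}.
Read '1': {s5} → ∅.
The set is empty and remains empty for the remaining 4 symbols.
No reachable set along the way intersects F.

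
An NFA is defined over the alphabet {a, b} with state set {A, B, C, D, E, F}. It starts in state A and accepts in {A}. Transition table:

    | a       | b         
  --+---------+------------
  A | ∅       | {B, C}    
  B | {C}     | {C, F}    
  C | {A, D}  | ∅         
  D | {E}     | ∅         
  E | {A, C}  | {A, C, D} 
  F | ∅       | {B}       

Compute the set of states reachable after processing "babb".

{C, F}

Start in {A}.
Read 'b': {A} → {B, C}.
Read 'a': {B, C} → {A, C, D}.
Read 'b': {A, C, D} → {B, C}.
Read 'b': {B, C} → {C, F}.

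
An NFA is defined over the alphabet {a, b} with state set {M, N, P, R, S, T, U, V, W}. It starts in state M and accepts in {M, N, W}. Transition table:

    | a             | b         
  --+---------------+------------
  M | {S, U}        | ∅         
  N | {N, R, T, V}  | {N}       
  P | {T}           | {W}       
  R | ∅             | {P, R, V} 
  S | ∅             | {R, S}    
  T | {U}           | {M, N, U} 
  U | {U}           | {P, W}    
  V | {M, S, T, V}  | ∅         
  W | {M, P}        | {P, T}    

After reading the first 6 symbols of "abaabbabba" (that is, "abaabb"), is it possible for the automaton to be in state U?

No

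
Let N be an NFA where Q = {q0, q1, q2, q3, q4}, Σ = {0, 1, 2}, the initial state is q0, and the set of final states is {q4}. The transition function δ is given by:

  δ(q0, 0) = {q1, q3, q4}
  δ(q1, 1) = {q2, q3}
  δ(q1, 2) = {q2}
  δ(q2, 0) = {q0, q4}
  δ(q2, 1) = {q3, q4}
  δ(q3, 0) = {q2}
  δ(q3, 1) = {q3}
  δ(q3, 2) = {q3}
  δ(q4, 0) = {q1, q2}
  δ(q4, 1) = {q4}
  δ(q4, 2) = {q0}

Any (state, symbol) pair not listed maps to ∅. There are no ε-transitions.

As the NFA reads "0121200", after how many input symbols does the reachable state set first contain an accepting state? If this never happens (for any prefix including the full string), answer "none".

Start in {q0}.
Read '0': q0→{q1, q3, q4}; now {q1, q3, q4}.
None of the earlier sets intersect F, but {q1, q3, q4} does.

1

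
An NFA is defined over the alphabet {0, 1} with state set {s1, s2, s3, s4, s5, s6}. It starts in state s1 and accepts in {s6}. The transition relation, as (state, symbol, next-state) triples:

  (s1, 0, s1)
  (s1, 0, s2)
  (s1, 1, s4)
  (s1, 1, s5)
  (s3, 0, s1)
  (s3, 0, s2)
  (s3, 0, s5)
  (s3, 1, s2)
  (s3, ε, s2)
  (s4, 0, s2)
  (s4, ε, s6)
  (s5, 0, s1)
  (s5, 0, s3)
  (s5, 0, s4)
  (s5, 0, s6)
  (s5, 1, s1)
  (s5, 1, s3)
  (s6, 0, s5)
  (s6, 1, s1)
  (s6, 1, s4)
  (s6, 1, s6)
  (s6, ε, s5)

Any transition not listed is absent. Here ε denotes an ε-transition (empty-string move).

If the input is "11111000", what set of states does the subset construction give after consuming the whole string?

{s1, s2, s3, s4, s5, s6}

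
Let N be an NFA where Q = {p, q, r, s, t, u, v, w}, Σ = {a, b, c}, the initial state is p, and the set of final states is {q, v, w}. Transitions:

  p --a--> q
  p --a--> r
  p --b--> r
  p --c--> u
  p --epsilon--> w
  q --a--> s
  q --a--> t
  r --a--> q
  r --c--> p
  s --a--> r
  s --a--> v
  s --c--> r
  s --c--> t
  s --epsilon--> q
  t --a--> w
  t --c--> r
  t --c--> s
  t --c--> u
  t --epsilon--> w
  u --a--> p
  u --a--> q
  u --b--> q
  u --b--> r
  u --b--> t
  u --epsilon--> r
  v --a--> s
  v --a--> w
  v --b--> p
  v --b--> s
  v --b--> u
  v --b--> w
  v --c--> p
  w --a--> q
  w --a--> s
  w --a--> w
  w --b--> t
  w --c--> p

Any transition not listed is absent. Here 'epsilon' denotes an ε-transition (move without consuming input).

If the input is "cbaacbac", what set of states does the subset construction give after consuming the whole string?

{p, q, r, s, t, u, w}

Start: ε-closure({p}) = {p, w}.
Read 'c': p→{u}, w→{p}; union {p, u}; ε-closure = {p, r, u, w}.
Read 'b': p→{r}, r→∅, u→{q, r, t}, w→{t}; union {q, r, t}; ε-closure = {q, r, t, w}.
Read 'a': q→{s, t}, r→{q}, t→{w}, w→{q, s, w}; now {q, s, t, w}.
Read 'a': q→{s, t}, s→{r, v}, t→{w}, w→{q, s, w}; now {q, r, s, t, v, w}.
Read 'c': q→∅, r→{p}, s→{r, t}, t→{r, s, u}, v→{p}, w→{p}; union {p, r, s, t, u}; ε-closure = {p, q, r, s, t, u, w}.
Read 'b': p→{r}, q→∅, r→∅, s→∅, t→∅, u→{q, r, t}, w→{t}; union {q, r, t}; ε-closure = {q, r, t, w}.
Read 'a': q→{s, t}, r→{q}, t→{w}, w→{q, s, w}; now {q, s, t, w}.
Read 'c': q→∅, s→{r, t}, t→{r, s, u}, w→{p}; union {p, r, s, t, u}; ε-closure = {p, q, r, s, t, u, w}.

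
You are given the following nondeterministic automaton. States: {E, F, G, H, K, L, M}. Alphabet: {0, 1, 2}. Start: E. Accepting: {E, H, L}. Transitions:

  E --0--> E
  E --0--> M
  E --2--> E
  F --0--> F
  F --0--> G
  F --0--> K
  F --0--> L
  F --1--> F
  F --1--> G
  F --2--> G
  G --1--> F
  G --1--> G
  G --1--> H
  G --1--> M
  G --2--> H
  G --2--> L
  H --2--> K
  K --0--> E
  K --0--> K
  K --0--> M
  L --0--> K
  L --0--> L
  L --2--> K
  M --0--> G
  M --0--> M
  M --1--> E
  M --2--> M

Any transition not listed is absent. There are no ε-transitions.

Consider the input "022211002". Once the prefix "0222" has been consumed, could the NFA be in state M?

Yes

Start in {E}.
Read '0': {E} → {E, M}.
Read '2': {E, M} → {E, M}.
Read '2': {E, M} → {E, M}.
Read '2': {E, M} → {E, M}.
State M is in {E, M}.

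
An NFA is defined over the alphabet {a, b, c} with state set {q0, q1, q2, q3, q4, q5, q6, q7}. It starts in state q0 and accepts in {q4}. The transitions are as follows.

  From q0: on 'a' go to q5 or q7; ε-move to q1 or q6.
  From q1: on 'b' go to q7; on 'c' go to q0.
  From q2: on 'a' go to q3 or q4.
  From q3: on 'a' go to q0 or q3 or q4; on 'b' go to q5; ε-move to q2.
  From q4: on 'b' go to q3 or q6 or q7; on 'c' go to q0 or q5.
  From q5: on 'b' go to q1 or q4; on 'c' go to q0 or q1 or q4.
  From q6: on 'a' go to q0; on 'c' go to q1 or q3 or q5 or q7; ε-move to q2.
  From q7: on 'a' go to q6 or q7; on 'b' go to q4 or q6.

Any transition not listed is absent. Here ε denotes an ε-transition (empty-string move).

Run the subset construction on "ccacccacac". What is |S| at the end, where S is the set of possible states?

8

Start: ε-closure({q0}) = {q0, q1, q2, q6}.
Read 'c': q0→∅, q1→{q0}, q2→∅, q6→{q1, q3, q5, q7}; union {q0, q1, q3, q5, q7}; ε-closure = {q0, q1, q2, q3, q5, q6, q7}.
Read 'c': q0→∅, q1→{q0}, q2→∅, q3→∅, q5→{q0, q1, q4}, q6→{q1, q3, q5, q7}, q7→∅; union {q0, q1, q3, q4, q5, q7}; ε-closure = {q0, q1, q2, q3, q4, q5, q6, q7}.
Read 'a': q0→{q5, q7}, q1→∅, q2→{q3, q4}, q3→{q0, q3, q4}, q4→∅, q5→∅, q6→{q0}, q7→{q6, q7}; union {q0, q3, q4, q5, q6, q7}; ε-closure = {q0, q1, q2, q3, q4, q5, q6, q7}.
Read 'c': q0→∅, q1→{q0}, q2→∅, q3→∅, q4→{q0, q5}, q5→{q0, q1, q4}, q6→{q1, q3, q5, q7}, q7→∅; union {q0, q1, q3, q4, q5, q7}; ε-closure = {q0, q1, q2, q3, q4, q5, q6, q7}.
Read 'c': q0→∅, q1→{q0}, q2→∅, q3→∅, q4→{q0, q5}, q5→{q0, q1, q4}, q6→{q1, q3, q5, q7}, q7→∅; union {q0, q1, q3, q4, q5, q7}; ε-closure = {q0, q1, q2, q3, q4, q5, q6, q7}.
Read 'c': q0→∅, q1→{q0}, q2→∅, q3→∅, q4→{q0, q5}, q5→{q0, q1, q4}, q6→{q1, q3, q5, q7}, q7→∅; union {q0, q1, q3, q4, q5, q7}; ε-closure = {q0, q1, q2, q3, q4, q5, q6, q7}.
Read 'a': q0→{q5, q7}, q1→∅, q2→{q3, q4}, q3→{q0, q3, q4}, q4→∅, q5→∅, q6→{q0}, q7→{q6, q7}; union {q0, q3, q4, q5, q6, q7}; ε-closure = {q0, q1, q2, q3, q4, q5, q6, q7}.
Read 'c': q0→∅, q1→{q0}, q2→∅, q3→∅, q4→{q0, q5}, q5→{q0, q1, q4}, q6→{q1, q3, q5, q7}, q7→∅; union {q0, q1, q3, q4, q5, q7}; ε-closure = {q0, q1, q2, q3, q4, q5, q6, q7}.
Read 'a': q0→{q5, q7}, q1→∅, q2→{q3, q4}, q3→{q0, q3, q4}, q4→∅, q5→∅, q6→{q0}, q7→{q6, q7}; union {q0, q3, q4, q5, q6, q7}; ε-closure = {q0, q1, q2, q3, q4, q5, q6, q7}.
Read 'c': q0→∅, q1→{q0}, q2→∅, q3→∅, q4→{q0, q5}, q5→{q0, q1, q4}, q6→{q1, q3, q5, q7}, q7→∅; union {q0, q1, q3, q4, q5, q7}; ε-closure = {q0, q1, q2, q3, q4, q5, q6, q7}.
That set has 8 states.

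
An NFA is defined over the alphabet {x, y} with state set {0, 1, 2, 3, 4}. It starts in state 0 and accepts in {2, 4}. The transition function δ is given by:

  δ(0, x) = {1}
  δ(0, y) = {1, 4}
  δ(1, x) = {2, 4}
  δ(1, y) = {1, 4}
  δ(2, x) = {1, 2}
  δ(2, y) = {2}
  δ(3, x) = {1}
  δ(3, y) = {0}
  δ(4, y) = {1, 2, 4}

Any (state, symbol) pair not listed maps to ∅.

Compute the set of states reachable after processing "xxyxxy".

{1, 2, 4}

Start in {0}.
Read 'x': {0} → {1}.
Read 'x': {1} → {2, 4}.
Read 'y': {2, 4} → {1, 2, 4}.
Read 'x': {1, 2, 4} → {1, 2, 4}.
Read 'x': {1, 2, 4} → {1, 2, 4}.
Read 'y': {1, 2, 4} → {1, 2, 4}.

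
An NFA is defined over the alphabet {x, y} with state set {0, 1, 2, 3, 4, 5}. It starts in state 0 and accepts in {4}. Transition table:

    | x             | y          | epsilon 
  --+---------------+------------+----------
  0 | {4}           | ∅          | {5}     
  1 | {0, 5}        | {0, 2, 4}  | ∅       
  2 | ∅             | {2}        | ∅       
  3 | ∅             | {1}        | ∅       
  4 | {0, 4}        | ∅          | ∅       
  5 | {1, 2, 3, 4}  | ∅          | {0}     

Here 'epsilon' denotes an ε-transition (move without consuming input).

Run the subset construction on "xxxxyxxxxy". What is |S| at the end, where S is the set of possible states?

5

Start: ε-closure({0}) = {0, 5}.
Read 'x': {0, 5} → {1, 2, 3, 4}.
Read 'x': {1, 2, 3, 4} → {0, 4, 5}.
Read 'x': {0, 4, 5} → {0, 1, 2, 3, 4, 5}.
Read 'x': {0, 1, 2, 3, 4, 5} → {0, 1, 2, 3, 4, 5}.
Read 'y': {0, 1, 2, 3, 4, 5} → {0, 1, 2, 4, 5}.
Read 'x': {0, 1, 2, 4, 5} → {0, 1, 2, 3, 4, 5}.
Read 'x': {0, 1, 2, 3, 4, 5} → {0, 1, 2, 3, 4, 5}.
Read 'x': {0, 1, 2, 3, 4, 5} → {0, 1, 2, 3, 4, 5}.
Read 'x': {0, 1, 2, 3, 4, 5} → {0, 1, 2, 3, 4, 5}.
Read 'y': {0, 1, 2, 3, 4, 5} → {0, 1, 2, 4, 5}.
That set has 5 states.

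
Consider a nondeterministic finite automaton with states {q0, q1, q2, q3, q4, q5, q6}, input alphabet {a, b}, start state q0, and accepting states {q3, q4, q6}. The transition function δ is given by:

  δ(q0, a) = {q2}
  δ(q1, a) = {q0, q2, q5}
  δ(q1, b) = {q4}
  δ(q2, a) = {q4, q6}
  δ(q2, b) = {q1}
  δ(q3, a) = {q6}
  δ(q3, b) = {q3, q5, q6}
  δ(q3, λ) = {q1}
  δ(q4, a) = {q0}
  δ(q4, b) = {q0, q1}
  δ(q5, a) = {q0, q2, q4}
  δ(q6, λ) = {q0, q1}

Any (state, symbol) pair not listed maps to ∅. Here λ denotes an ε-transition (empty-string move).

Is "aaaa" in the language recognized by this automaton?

Yes

Start in {q0}.
Read 'a': q0→{q2}; now {q2}.
Read 'a': q2→{q4, q6}; union {q4, q6}; ε-closure = {q0, q1, q4, q6}.
Read 'a': q0→{q2}, q1→{q0, q2, q5}, q4→{q0}, q6→∅; now {q0, q2, q5}.
Read 'a': q0→{q2}, q2→{q4, q6}, q5→{q0, q2, q4}; union {q0, q2, q4, q6}; ε-closure = {q0, q1, q2, q4, q6}.
The final set {q0, q1, q2, q4, q6} contains the accepting states q4, q6.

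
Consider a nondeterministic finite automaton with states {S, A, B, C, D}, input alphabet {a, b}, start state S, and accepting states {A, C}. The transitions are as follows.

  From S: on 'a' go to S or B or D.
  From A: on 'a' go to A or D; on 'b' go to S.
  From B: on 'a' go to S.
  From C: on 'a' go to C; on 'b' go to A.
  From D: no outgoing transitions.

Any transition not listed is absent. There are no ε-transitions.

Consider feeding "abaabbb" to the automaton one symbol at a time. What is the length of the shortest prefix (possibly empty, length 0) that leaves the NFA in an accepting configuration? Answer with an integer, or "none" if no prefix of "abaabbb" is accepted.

Start in {S}.
Read 'a': S→{S, B, D}; now {S, B, D}.
Read 'b': S→∅, B→∅, D→∅; now ∅.
The set is empty and remains empty for the remaining 5 symbols.
No reachable set along the way intersects F.

none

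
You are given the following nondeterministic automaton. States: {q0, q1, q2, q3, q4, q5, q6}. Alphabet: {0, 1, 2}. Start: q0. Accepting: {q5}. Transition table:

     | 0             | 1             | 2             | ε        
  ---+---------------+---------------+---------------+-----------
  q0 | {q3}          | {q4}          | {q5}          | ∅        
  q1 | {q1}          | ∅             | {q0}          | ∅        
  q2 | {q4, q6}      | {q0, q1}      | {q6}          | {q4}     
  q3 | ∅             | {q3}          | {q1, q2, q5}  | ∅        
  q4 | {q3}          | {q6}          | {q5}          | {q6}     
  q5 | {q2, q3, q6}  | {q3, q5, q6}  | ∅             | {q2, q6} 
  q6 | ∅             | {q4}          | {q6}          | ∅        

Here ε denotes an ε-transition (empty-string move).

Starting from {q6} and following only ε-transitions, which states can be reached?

{q6}

Begin with {q6}.
No ε-moves leave this set, so the closure equals the set itself.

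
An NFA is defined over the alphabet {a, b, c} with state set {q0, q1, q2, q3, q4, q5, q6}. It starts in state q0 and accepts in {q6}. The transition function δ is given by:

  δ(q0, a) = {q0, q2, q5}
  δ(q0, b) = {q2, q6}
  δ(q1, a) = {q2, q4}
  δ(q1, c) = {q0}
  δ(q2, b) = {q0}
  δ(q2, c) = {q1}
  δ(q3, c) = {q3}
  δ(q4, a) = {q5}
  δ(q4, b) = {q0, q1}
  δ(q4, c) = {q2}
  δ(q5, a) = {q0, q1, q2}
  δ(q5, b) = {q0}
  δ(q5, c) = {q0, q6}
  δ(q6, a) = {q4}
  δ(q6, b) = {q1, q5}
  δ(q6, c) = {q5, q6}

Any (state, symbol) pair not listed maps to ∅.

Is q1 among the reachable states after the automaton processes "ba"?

Start in {q0}.
Read 'b': {q0} → {q2, q6}.
Read 'a': {q2, q6} → {q4}.
State q1 is not in {q4}.

No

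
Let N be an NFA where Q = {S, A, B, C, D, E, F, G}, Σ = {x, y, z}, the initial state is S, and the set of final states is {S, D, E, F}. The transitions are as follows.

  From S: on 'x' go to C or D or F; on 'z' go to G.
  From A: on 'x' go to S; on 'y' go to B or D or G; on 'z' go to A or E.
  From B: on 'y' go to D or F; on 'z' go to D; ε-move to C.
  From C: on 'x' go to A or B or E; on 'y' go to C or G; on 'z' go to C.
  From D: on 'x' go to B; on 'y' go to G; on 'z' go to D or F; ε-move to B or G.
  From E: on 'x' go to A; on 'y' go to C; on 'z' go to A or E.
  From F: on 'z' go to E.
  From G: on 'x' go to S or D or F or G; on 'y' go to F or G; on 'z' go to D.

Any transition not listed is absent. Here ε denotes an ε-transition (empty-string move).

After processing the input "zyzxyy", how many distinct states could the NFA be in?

5

Start in {S}.
Read 'z': {S} → {G}.
Read 'y': {G} → {F, G}.
Read 'z': {F, G} → {B, C, D, E, G}.
Read 'x': {B, C, D, E, G} → {S, A, B, C, D, E, F, G}.
Read 'y': {S, A, B, C, D, E, F, G} → {B, C, D, F, G}.
Read 'y': {B, C, D, F, G} → {B, C, D, F, G}.
That set has 5 states.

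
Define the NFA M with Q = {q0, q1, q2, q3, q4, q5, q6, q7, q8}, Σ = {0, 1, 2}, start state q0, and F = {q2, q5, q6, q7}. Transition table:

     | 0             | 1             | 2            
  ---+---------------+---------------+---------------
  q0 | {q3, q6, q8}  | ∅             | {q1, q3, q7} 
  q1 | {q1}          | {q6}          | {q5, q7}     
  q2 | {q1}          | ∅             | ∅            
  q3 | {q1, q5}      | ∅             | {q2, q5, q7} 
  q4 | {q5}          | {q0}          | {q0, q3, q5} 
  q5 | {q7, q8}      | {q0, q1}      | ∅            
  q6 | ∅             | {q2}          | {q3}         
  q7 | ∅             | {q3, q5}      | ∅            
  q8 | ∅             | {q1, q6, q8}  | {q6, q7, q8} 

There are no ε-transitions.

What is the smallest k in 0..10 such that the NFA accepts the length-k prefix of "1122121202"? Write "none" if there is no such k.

none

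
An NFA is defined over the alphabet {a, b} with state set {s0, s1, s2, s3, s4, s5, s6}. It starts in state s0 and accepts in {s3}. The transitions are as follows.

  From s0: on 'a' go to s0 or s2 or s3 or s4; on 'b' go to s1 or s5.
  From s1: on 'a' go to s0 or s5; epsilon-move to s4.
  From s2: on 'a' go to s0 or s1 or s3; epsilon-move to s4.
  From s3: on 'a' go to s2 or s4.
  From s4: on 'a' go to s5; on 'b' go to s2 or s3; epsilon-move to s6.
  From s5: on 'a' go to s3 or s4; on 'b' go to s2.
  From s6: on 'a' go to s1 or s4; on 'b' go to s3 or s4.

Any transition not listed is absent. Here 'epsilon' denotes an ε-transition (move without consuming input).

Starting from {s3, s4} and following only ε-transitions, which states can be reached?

Begin with {s3, s4}.
ε-move s4 → s6; add s6.

{s3, s4, s6}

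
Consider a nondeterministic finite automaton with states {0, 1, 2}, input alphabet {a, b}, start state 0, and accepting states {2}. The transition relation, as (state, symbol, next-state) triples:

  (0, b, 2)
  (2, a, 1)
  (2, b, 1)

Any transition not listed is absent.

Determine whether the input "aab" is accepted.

Start in {0}.
Read 'a': 0→∅; now ∅.
The set is empty and remains empty for the remaining 2 symbols.
The final set ∅ contains no accepting state.

No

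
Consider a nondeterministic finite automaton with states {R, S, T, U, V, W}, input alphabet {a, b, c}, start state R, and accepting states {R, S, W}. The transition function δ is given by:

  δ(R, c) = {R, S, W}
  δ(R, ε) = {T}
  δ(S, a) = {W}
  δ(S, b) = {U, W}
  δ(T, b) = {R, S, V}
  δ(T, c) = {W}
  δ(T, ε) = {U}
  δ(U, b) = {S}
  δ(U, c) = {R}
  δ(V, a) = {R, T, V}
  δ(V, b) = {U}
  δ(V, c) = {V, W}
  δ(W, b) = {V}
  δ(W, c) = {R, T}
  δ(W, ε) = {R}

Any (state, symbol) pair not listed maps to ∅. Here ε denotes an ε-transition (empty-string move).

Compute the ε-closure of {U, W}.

{R, T, U, W}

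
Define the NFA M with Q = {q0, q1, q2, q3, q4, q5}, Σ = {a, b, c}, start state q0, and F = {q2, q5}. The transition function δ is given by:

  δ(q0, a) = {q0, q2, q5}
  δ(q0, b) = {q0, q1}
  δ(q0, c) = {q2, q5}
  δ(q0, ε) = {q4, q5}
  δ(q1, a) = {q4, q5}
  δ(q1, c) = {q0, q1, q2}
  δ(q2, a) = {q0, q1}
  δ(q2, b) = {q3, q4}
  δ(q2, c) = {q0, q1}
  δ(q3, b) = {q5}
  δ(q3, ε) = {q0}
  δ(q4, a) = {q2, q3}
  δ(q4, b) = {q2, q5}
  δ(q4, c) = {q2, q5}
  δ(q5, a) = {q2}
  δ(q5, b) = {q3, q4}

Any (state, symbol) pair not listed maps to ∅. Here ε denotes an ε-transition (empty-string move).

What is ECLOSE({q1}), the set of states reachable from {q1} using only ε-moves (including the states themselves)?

{q1}

Begin with {q1}.
No ε-moves leave this set, so the closure equals the set itself.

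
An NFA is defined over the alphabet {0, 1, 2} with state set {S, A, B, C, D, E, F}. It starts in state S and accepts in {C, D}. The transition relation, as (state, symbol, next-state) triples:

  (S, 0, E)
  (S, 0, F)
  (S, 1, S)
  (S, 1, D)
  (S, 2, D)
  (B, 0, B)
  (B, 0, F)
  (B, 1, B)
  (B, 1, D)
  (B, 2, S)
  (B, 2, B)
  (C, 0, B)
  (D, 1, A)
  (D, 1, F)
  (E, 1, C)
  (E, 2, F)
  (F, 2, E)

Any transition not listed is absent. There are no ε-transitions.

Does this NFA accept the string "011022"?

No

Start in {S}.
Read '0': {S} → {E, F}.
Read '1': {E, F} → {C}.
Read '1': {C} → ∅.
The set is empty and remains empty for the remaining 3 symbols.
The final set ∅ contains no accepting state.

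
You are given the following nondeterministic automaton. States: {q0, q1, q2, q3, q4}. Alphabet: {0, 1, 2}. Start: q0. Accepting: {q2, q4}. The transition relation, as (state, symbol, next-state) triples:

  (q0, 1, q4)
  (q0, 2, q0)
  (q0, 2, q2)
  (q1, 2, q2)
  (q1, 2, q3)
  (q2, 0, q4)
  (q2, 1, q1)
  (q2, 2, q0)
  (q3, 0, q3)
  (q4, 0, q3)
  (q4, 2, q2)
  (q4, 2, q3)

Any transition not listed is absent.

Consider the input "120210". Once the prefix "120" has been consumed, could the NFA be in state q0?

No

Start in {q0}.
Read '1': q0→{q4}; now {q4}.
Read '2': q4→{q2, q3}; now {q2, q3}.
Read '0': q2→{q4}, q3→{q3}; now {q3, q4}.
State q0 is not in {q3, q4}.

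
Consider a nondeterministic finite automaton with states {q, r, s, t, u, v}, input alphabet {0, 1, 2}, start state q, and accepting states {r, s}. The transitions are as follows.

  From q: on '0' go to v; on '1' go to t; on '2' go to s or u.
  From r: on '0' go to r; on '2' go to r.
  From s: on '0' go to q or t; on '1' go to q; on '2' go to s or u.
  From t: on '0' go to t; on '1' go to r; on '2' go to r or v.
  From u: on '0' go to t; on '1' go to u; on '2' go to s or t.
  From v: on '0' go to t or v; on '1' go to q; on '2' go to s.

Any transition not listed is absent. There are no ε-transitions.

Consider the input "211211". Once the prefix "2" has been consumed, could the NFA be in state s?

Yes

Start in {q}.
Read '2': q→{s, u}; now {s, u}.
State s is in {s, u}.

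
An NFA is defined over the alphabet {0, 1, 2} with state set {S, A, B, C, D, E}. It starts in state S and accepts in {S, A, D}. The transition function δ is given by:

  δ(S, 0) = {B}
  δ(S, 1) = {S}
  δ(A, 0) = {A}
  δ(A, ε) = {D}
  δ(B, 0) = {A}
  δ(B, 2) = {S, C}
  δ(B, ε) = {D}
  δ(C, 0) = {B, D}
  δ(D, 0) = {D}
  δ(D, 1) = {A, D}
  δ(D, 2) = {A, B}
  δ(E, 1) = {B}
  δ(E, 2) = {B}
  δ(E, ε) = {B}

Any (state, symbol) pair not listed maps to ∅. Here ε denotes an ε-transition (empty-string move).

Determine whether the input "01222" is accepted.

Start in {S}.
Read '0': S→{B}; union {B}; ε-closure = {B, D}.
Read '1': B→∅, D→{A, D}; now {A, D}.
Read '2': A→∅, D→{A, B}; union {A, B}; ε-closure = {A, B, D}.
Read '2': A→∅, B→{S, C}, D→{A, B}; union {S, A, B, C}; ε-closure = {S, A, B, C, D}.
Read '2': S→∅, A→∅, B→{S, C}, C→∅, D→{A, B}; union {S, A, B, C}; ε-closure = {S, A, B, C, D}.
The final set {S, A, B, C, D} contains the accepting states S, A, D.

Yes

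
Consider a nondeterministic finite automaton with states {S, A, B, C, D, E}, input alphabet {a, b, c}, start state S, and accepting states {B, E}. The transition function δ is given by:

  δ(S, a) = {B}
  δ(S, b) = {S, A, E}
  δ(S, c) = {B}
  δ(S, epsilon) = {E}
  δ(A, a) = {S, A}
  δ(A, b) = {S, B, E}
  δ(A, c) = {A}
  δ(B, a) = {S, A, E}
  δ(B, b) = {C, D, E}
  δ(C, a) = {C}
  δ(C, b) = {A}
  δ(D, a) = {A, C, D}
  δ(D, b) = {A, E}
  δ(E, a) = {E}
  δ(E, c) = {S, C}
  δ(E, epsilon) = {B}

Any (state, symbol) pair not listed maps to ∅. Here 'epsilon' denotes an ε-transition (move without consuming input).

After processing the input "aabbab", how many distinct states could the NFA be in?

6

Start: ε-closure({S}) = {S, B, E}.
Read 'a': S→{B}, B→{S, A, E}, E→{E}; now {S, A, B, E}.
Read 'a': S→{B}, A→{S, A}, B→{S, A, E}, E→{E}; now {S, A, B, E}.
Read 'b': S→{S, A, E}, A→{S, B, E}, B→{C, D, E}, E→∅; now {S, A, B, C, D, E}.
Read 'b': S→{S, A, E}, A→{S, B, E}, B→{C, D, E}, C→{A}, D→{A, E}, E→∅; now {S, A, B, C, D, E}.
Read 'a': S→{B}, A→{S, A}, B→{S, A, E}, C→{C}, D→{A, C, D}, E→{E}; now {S, A, B, C, D, E}.
Read 'b': S→{S, A, E}, A→{S, B, E}, B→{C, D, E}, C→{A}, D→{A, E}, E→∅; now {S, A, B, C, D, E}.
That set has 6 states.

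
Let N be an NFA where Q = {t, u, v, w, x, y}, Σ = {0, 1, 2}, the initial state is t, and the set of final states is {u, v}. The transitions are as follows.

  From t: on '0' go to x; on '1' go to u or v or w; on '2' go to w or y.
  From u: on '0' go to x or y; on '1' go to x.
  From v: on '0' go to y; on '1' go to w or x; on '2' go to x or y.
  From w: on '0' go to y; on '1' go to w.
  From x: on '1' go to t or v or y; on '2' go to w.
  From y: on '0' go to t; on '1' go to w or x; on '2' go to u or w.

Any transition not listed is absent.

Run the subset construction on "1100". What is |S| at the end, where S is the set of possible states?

1

Start in {t}.
Read '1': t→{u, v, w}; now {u, v, w}.
Read '1': u→{x}, v→{w, x}, w→{w}; now {w, x}.
Read '0': w→{y}, x→∅; now {y}.
Read '0': y→{t}; now {t}.
That set has 1 state.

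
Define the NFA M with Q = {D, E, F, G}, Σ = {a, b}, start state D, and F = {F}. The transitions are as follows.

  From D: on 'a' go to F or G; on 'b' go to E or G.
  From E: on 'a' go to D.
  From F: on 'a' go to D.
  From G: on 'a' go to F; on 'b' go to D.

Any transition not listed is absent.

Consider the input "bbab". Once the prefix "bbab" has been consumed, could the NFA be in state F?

No

Start in {D}.
Read 'b': D→{E, G}; now {E, G}.
Read 'b': E→∅, G→{D}; now {D}.
Read 'a': D→{F, G}; now {F, G}.
Read 'b': F→∅, G→{D}; now {D}.
State F is not in {D}.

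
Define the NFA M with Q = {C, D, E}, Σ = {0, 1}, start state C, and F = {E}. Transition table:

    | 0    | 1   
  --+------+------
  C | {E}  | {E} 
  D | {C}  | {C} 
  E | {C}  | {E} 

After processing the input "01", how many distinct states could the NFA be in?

1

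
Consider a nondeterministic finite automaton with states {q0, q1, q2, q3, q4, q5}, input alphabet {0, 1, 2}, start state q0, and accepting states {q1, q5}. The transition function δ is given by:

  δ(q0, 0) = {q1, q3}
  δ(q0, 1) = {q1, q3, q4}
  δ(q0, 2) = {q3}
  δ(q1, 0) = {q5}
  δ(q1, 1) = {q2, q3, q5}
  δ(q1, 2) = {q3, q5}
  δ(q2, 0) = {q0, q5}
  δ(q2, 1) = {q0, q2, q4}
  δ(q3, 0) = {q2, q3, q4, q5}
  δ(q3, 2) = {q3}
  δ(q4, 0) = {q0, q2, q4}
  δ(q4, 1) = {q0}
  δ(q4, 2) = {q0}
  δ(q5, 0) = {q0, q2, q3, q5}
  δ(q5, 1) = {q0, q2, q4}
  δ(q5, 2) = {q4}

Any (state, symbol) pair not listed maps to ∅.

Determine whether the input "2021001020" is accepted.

Yes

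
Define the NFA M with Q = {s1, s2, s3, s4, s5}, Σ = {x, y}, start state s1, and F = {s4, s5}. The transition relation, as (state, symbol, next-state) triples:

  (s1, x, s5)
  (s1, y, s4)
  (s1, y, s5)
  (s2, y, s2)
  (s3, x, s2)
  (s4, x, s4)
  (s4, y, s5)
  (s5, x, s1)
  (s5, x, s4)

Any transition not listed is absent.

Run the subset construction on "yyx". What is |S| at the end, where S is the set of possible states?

Start in {s1}.
Read 'y': s1→{s4, s5}; now {s4, s5}.
Read 'y': s4→{s5}, s5→∅; now {s5}.
Read 'x': s5→{s1, s4}; now {s1, s4}.
That set has 2 states.

2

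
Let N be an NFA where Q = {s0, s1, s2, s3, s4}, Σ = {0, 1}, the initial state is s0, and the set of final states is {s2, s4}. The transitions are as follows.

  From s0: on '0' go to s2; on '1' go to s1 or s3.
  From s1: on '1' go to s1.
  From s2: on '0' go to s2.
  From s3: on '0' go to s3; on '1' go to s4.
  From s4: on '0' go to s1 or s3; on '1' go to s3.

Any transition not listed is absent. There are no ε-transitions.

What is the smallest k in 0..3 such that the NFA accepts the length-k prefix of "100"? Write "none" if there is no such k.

Start in {s0}.
Read '1': s0→{s1, s3}; now {s1, s3}.
Read '0': s1→∅, s3→{s3}; now {s3}.
Read '0': s3→{s3}; now {s3}.
No reachable set along the way intersects F.

none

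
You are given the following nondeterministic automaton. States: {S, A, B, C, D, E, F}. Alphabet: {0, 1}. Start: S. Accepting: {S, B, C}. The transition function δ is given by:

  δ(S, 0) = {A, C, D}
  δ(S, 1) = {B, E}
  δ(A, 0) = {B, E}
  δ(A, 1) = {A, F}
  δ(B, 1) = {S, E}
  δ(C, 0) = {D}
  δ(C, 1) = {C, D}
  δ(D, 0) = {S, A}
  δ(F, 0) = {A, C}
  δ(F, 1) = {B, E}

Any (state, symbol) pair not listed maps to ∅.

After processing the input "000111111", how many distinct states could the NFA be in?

7

Start in {S}.
Read '0': {S} → {A, C, D}.
Read '0': {A, C, D} → {S, A, B, D, E}.
Read '0': {S, A, B, D, E} → {S, A, B, C, D, E}.
Read '1': {S, A, B, C, D, E} → {S, A, B, C, D, E, F}.
Read '1': {S, A, B, C, D, E, F} → {S, A, B, C, D, E, F}.
Read '1': {S, A, B, C, D, E, F} → {S, A, B, C, D, E, F}.
Read '1': {S, A, B, C, D, E, F} → {S, A, B, C, D, E, F}.
Read '1': {S, A, B, C, D, E, F} → {S, A, B, C, D, E, F}.
Read '1': {S, A, B, C, D, E, F} → {S, A, B, C, D, E, F}.
That set has 7 states.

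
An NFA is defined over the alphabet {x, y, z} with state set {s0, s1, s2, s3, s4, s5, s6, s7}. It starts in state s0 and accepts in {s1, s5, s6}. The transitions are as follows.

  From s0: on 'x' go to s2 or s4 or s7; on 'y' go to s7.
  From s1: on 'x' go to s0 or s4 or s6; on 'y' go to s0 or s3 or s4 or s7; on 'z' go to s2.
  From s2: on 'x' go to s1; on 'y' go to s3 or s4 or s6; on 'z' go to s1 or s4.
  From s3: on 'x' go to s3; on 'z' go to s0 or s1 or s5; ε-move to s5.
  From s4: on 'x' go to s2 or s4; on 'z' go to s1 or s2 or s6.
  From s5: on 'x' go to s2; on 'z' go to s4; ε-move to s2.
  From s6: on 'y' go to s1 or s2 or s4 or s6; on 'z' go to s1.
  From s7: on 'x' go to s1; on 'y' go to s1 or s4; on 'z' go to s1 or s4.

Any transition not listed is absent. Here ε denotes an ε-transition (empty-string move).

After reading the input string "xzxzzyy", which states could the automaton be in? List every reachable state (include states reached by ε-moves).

{s0, s1, s2, s3, s4, s5, s6, s7}

Start in {s0}.
Read 'x': s0→{s2, s4, s7}; now {s2, s4, s7}.
Read 'z': s2→{s1, s4}, s4→{s1, s2, s6}, s7→{s1, s4}; now {s1, s2, s4, s6}.
Read 'x': s1→{s0, s4, s6}, s2→{s1}, s4→{s2, s4}, s6→∅; now {s0, s1, s2, s4, s6}.
Read 'z': s0→∅, s1→{s2}, s2→{s1, s4}, s4→{s1, s2, s6}, s6→{s1}; now {s1, s2, s4, s6}.
Read 'z': s1→{s2}, s2→{s1, s4}, s4→{s1, s2, s6}, s6→{s1}; now {s1, s2, s4, s6}.
Read 'y': s1→{s0, s3, s4, s7}, s2→{s3, s4, s6}, s4→∅, s6→{s1, s2, s4, s6}; union {s0, s1, s2, s3, s4, s6, s7}; ε-closure = {s0, s1, s2, s3, s4, s5, s6, s7}.
Read 'y': s0→{s7}, s1→{s0, s3, s4, s7}, s2→{s3, s4, s6}, s3→∅, s4→∅, s5→∅, s6→{s1, s2, s4, s6}, s7→{s1, s4}; union {s0, s1, s2, s3, s4, s6, s7}; ε-closure = {s0, s1, s2, s3, s4, s5, s6, s7}.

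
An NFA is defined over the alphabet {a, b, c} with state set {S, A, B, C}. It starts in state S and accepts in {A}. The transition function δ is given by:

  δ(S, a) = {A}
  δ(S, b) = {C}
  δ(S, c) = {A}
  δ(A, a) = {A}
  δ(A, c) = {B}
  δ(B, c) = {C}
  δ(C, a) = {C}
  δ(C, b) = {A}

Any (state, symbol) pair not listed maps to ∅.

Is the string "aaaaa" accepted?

Yes

Start in {S}.
Read 'a': {S} → {A}.
Read 'a': {A} → {A}.
Read 'a': {A} → {A}.
Read 'a': {A} → {A}.
Read 'a': {A} → {A}.
The final set {A} contains the accepting state A.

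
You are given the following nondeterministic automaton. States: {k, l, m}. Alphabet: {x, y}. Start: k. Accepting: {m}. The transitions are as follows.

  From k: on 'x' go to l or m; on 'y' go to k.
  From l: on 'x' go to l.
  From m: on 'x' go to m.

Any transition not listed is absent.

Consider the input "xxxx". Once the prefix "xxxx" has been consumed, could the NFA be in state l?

Yes

Start in {k}.
Read 'x': {k} → {l, m}.
Read 'x': {l, m} → {l, m}.
Read 'x': {l, m} → {l, m}.
Read 'x': {l, m} → {l, m}.
State l is in {l, m}.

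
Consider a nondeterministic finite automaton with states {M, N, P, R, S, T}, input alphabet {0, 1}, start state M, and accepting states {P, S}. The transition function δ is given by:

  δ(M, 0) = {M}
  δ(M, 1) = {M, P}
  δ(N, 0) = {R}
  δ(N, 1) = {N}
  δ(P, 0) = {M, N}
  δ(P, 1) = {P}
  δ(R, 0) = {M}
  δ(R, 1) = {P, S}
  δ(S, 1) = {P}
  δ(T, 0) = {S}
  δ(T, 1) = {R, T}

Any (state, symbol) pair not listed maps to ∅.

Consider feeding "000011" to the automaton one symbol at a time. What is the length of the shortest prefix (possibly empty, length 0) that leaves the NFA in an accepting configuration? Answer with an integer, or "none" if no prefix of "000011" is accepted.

5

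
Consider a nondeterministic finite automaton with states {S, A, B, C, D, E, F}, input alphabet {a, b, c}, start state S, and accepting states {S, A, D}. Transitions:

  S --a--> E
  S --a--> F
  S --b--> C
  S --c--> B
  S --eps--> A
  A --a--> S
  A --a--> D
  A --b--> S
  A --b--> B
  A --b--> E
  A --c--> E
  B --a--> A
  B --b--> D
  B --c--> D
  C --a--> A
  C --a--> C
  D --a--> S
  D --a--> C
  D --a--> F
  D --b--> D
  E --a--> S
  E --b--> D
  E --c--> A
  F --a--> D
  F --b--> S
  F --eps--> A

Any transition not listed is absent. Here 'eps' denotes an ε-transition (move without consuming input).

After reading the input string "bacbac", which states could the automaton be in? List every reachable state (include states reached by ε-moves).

{A, B, E}

Start: ε-closure({S}) = {S, A}.
Read 'b': S→{C}, A→{S, B, E}; union {S, B, C, E}; ε-closure = {S, A, B, C, E}.
Read 'a': S→{E, F}, A→{S, D}, B→{A}, C→{A, C}, E→{S}; now {S, A, C, D, E, F}.
Read 'c': S→{B}, A→{E}, C→∅, D→∅, E→{A}, F→∅; now {A, B, E}.
Read 'b': A→{S, B, E}, B→{D}, E→{D}; union {S, B, D, E}; ε-closure = {S, A, B, D, E}.
Read 'a': S→{E, F}, A→{S, D}, B→{A}, D→{S, C, F}, E→{S}; now {S, A, C, D, E, F}.
Read 'c': S→{B}, A→{E}, C→∅, D→∅, E→{A}, F→∅; now {A, B, E}.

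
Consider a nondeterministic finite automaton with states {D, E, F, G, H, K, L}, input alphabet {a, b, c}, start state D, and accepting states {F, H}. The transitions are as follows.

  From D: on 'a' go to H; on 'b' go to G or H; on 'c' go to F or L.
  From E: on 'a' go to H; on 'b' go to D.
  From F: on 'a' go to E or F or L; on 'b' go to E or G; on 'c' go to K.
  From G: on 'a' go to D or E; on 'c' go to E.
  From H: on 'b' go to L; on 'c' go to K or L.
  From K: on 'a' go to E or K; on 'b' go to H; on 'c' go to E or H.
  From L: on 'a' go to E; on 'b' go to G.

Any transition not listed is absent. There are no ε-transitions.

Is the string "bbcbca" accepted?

No

Start in {D}.
Read 'b': D→{G, H}; now {G, H}.
Read 'b': G→∅, H→{L}; now {L}.
Read 'c': L→∅; now ∅.
The set is empty and remains empty for the remaining 3 symbols.
The final set ∅ contains no accepting state.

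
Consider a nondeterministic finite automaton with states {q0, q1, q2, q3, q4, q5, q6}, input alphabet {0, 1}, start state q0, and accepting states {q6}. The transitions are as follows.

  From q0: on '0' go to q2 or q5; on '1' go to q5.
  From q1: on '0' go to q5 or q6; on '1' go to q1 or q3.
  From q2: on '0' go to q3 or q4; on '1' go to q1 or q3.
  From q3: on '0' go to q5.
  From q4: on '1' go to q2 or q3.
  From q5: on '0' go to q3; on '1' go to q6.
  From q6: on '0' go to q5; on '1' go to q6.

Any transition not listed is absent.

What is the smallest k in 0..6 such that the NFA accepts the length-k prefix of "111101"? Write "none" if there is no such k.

Start in {q0}.
Read '1': {q0} → {q5}.
Read '1': {q5} → {q6}.
None of the earlier sets intersect F, but {q6} does.

2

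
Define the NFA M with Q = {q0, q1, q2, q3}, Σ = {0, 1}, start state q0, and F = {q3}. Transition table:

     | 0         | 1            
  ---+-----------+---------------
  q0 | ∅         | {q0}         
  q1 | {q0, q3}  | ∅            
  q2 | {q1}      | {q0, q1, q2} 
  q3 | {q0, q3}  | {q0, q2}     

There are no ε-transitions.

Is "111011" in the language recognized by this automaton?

Start in {q0}.
Read '1': {q0} → {q0}.
Read '1': {q0} → {q0}.
Read '1': {q0} → {q0}.
Read '0': {q0} → ∅.
The set is empty and remains empty for the remaining 2 symbols.
The final set ∅ contains no accepting state.

No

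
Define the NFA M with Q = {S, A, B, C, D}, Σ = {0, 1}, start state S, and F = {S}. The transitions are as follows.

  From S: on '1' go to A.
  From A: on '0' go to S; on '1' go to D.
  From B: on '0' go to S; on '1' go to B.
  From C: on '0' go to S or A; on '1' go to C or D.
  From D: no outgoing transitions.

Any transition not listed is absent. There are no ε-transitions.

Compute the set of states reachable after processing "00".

Start in {S}.
Read '0': S→∅; now ∅.
The set is empty and remains empty for the remaining 1 symbol.

∅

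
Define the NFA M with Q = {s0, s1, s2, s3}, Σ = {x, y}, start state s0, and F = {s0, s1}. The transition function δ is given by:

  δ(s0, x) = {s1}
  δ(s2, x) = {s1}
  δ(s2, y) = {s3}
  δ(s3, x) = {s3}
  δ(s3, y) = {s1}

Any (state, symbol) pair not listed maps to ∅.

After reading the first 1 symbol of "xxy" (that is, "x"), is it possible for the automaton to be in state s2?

Start in {s0}.
Read 'x': s0→{s1}; now {s1}.
State s2 is not in {s1}.

No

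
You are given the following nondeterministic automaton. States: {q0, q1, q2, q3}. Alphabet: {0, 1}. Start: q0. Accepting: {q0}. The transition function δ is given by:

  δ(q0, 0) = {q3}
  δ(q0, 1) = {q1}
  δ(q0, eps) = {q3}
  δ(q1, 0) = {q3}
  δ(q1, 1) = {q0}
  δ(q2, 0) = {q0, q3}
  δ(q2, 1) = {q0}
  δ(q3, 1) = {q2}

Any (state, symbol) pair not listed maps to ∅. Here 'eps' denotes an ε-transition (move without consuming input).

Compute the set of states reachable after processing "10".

{q0, q3}

Start: ε-closure({q0}) = {q0, q3}.
Read '1': q0→{q1}, q3→{q2}; now {q1, q2}.
Read '0': q1→{q3}, q2→{q0, q3}; now {q0, q3}.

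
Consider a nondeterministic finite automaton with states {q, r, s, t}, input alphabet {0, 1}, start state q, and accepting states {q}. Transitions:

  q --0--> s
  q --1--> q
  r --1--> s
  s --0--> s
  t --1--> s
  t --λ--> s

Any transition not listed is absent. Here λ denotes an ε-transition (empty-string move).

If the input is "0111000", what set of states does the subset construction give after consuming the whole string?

∅

Start in {q}.
Read '0': q→{s}; now {s}.
Read '1': s→∅; now ∅.
The set is empty and remains empty for the remaining 5 symbols.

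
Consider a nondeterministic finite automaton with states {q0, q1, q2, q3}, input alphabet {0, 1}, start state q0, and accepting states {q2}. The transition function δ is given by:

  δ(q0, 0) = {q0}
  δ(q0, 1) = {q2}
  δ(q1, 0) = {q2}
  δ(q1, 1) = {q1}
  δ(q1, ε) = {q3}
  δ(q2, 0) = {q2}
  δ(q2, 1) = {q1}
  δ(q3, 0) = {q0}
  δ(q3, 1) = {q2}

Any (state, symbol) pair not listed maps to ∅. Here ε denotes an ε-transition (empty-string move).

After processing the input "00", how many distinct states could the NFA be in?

1

Start in {q0}.
Read '0': {q0} → {q0}.
Read '0': {q0} → {q0}.
That set has 1 state.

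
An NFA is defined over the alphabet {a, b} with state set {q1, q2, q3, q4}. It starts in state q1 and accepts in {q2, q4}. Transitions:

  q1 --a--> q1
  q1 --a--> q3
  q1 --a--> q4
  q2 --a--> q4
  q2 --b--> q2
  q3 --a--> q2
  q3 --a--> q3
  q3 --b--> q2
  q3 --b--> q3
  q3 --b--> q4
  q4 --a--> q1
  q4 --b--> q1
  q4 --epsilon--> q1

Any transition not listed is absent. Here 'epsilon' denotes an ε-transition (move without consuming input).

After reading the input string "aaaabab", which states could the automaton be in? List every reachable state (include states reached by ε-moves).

{q1, q2, q3, q4}

Start in {q1}.
Read 'a': q1→{q1, q3, q4}; now {q1, q3, q4}.
Read 'a': q1→{q1, q3, q4}, q3→{q2, q3}, q4→{q1}; now {q1, q2, q3, q4}.
Read 'a': q1→{q1, q3, q4}, q2→{q4}, q3→{q2, q3}, q4→{q1}; now {q1, q2, q3, q4}.
Read 'a': q1→{q1, q3, q4}, q2→{q4}, q3→{q2, q3}, q4→{q1}; now {q1, q2, q3, q4}.
Read 'b': q1→∅, q2→{q2}, q3→{q2, q3, q4}, q4→{q1}; now {q1, q2, q3, q4}.
Read 'a': q1→{q1, q3, q4}, q2→{q4}, q3→{q2, q3}, q4→{q1}; now {q1, q2, q3, q4}.
Read 'b': q1→∅, q2→{q2}, q3→{q2, q3, q4}, q4→{q1}; now {q1, q2, q3, q4}.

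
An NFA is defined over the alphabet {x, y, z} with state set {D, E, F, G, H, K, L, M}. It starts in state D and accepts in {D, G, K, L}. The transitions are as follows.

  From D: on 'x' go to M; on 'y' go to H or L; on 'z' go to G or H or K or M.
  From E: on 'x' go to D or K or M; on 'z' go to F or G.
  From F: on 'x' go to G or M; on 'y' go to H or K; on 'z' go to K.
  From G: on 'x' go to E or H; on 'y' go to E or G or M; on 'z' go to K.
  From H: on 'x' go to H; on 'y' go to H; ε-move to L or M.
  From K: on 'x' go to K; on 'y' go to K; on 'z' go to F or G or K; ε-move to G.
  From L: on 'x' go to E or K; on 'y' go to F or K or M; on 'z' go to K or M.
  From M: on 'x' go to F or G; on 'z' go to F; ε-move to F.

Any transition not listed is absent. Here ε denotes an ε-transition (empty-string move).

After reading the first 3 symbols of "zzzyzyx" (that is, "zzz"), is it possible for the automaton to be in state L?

Start in {D}.
Read 'z': {D} → {F, G, H, K, L, M}.
Read 'z': {F, G, H, K, L, M} → {F, G, K, M}.
Read 'z': {F, G, K, M} → {F, G, K}.
State L is not in {F, G, K}.

No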